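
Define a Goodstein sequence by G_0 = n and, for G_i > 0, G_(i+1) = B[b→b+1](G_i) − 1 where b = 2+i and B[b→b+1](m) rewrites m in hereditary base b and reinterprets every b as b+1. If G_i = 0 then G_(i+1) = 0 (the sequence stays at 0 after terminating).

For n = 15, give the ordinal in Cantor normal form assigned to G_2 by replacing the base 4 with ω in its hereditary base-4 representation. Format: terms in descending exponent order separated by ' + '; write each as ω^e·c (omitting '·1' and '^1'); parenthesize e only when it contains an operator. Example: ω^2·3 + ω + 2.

ω^(ω + 1) + ω^ω + 3

base 2: 15 = 2^(2 + 1) + 2^2 + 2 + 1; at 3: 3^(3 + 1) + 3^3 + 3 + 1 = 112; next = 111
base 3: 111 = 3^(3 + 1) + 3^3 + 3; at 4: 4^(4 + 1) + 4^4 + 4 = 1284; next = 1283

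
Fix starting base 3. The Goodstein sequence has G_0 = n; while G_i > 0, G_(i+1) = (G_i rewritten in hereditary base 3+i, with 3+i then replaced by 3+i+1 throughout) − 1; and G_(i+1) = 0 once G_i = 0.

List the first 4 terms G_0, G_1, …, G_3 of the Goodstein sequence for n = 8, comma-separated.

8, 9, 10, 11

i=0: 8 = 2·3 + 2 (b=3); 3→4: 2·4 + 2 = 10; 10−1 = 9
i=1: 9 = 2·4 + 1 (b=4); 4→5: 2·5 + 1 = 11; 11−1 = 10
i=2: 10 = 2·5 (b=5); 5→6: 2·6 = 12; 12−1 = 11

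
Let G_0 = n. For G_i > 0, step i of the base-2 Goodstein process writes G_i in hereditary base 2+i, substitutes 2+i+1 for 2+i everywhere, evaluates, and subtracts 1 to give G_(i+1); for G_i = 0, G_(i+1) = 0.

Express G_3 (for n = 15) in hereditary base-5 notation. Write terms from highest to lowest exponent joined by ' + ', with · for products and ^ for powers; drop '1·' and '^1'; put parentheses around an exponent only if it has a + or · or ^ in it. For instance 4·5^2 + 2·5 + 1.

5^(5 + 1) + 5^5 + 2

i=0: 15 = 2^(2 + 1) + 2^2 + 2 + 1 (b=2); 2→3: 3^(3 + 1) + 3^3 + 3 + 1 = 112; 112−1 = 111
i=1: 111 = 3^(3 + 1) + 3^3 + 3 (b=3); 3→4: 4^(4 + 1) + 4^4 + 4 = 1284; 1284−1 = 1283
i=2: 1283 = 4^(4 + 1) + 4^4 + 3 (b=4); 4→5: 5^(5 + 1) + 5^5 + 3 = 18753; 18753−1 = 18752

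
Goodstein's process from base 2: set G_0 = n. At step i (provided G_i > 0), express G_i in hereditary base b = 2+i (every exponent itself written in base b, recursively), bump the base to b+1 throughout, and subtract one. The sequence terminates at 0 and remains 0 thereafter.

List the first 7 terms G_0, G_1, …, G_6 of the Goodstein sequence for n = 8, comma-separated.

G_0=8  [base 2] 2^(2 + 1)  →[2↦3]→  3^(3 + 1) = 81  −1 ⇒ G_1=80
G_1=80  [base 3] 2·3^3 + 2·3^2 + 2·3 + 2  →[3↦4]→  2·4^4 + 2·4^2 + 2·4 + 2 = 554  −1 ⇒ G_2=553
G_2=553  [base 4] 2·4^4 + 2·4^2 + 2·4 + 1  →[4↦5]→  2·5^5 + 2·5^2 + 2·5 + 1 = 6311  −1 ⇒ G_3=6310
G_3=6310  [base 5] 2·5^5 + 2·5^2 + 2·5  →[5↦6]→  2·6^6 + 2·6^2 + 2·6 = 93396  −1 ⇒ G_4=93395
G_4=93395  [base 6] 2·6^6 + 2·6^2 + 6 + 5  →[6↦7]→  2·7^7 + 2·7^2 + 7 + 5 = 1647196  −1 ⇒ G_5=1647195
G_5=1647195  [base 7] 2·7^7 + 2·7^2 + 7 + 4  →[7↦8]→  2·8^8 + 2·8^2 + 8 + 4 = 33554572  −1 ⇒ G_6=33554571

8, 80, 553, 6310, 93395, 1647195, 33554571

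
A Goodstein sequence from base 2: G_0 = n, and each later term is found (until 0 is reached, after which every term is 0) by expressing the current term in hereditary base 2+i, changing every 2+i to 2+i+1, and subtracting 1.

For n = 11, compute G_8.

step 0: 11 = 2^(2 + 1) + 2 + 1; sub 3 for 2: 3^(3 + 1) + 3 + 1; = 85; G_1 = 85−1 = 84
step 1: 84 = 3^(3 + 1) + 3; sub 4 for 3: 4^(4 + 1) + 4; = 1028; G_2 = 1028−1 = 1027
step 2: 1027 = 4^(4 + 1) + 3; sub 5 for 4: 5^(5 + 1) + 3; = 15628; G_3 = 15628−1 = 15627
step 3: 15627 = 5^(5 + 1) + 2; sub 6 for 5: 6^(6 + 1) + 2; = 279938; G_4 = 279938−1 = 279937
step 4: 279937 = 6^(6 + 1) + 1; sub 7 for 6: 7^(7 + 1) + 1; = 5764802; G_5 = 5764802−1 = 5764801
step 5: 5764801 = 7^(7 + 1); sub 8 for 7: 8^(8 + 1); = 134217728; G_6 = 134217728−1 = 134217727
step 6: 134217727 = 7·8^8 + 7·8^7 + 7·8^6 + 7·8^5 + 7·8^4 + 7·8^3 + 7·8^2 + 7·8 + 7; sub 9 for 8: 7·9^9 + 7·9^7 + 7·9^6 + 7·9^5 + 7·9^4 + 7·9^3 + 7·9^2 + 7·9 + 7; = 2749609303; G_7 = 2749609303−1 = 2749609302
step 7: 2749609302 = 7·9^9 + 7·9^7 + 7·9^6 + 7·9^5 + 7·9^4 + 7·9^3 + 7·9^2 + 7·9 + 6; sub 10 for 9: 7·10^10 + 7·10^7 + 7·10^6 + 7·10^5 + 7·10^4 + 7·10^3 + 7·10^2 + 7·10 + 6; = 70077777776; G_8 = 70077777776−1 = 70077777775

70077777775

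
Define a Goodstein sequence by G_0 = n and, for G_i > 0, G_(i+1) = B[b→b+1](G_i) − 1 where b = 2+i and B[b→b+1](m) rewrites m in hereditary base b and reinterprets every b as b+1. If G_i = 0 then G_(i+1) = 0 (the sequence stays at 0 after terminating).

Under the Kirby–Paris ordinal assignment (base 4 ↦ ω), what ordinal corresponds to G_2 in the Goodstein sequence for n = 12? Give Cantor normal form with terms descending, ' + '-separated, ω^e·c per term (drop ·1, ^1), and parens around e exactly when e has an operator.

(0) 12|_2 = 2^(2 + 1) + 2^2 ↦ 3^(3 + 1) + 3^3|_3 = 108 ⇒ 107
(1) 107|_3 = 3^(3 + 1) + 2·3^2 + 2·3 + 2 ↦ 4^(4 + 1) + 2·4^2 + 2·4 + 2|_4 = 1066 ⇒ 1065
(2) 1065|_4 = 4^(4 + 1) + 2·4^2 + 2·4 + 1 ↦ 5^(5 + 1) + 2·5^2 + 2·5 + 1|_5 = 15686 ⇒ 15685

ω^(ω + 1) + ω^2·2 + ω·2 + 1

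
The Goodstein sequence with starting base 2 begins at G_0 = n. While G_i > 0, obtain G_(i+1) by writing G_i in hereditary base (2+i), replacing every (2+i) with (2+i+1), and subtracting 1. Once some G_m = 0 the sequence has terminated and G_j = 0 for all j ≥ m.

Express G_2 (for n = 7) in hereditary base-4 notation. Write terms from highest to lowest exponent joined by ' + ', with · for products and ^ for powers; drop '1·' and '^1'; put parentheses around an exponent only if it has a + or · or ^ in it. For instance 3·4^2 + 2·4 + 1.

G_0=7  [base 2] 2^2 + 2 + 1  →[2↦3]→  3^3 + 3 + 1 = 31  −1 ⇒ G_1=30
G_1=30  [base 3] 3^3 + 3  →[3↦4]→  4^4 + 4 = 260  −1 ⇒ G_2=259
G_2=259  [base 4] 4^4 + 3  →[4↦5]→  5^5 + 3 = 3128  −1 ⇒ G_3=3127

4^4 + 3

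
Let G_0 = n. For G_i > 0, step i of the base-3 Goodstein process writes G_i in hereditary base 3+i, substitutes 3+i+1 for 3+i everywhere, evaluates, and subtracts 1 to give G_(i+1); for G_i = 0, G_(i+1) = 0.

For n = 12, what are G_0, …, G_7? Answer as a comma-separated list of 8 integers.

base 3: 12 = 3^2 + 3; at 4: 4^2 + 4 = 20; next = 19
base 4: 19 = 4^2 + 3; at 5: 5^2 + 3 = 28; next = 27
base 5: 27 = 5^2 + 2; at 6: 6^2 + 2 = 38; next = 37
base 6: 37 = 6^2 + 1; at 7: 7^2 + 1 = 50; next = 49
base 7: 49 = 7^2; at 8: 8^2 = 64; next = 63
base 8: 63 = 7·8 + 7; at 9: 7·9 + 7 = 70; next = 69
base 9: 69 = 7·9 + 6; at 10: 7·10 + 6 = 76; next = 75

12, 19, 27, 37, 49, 63, 69, 75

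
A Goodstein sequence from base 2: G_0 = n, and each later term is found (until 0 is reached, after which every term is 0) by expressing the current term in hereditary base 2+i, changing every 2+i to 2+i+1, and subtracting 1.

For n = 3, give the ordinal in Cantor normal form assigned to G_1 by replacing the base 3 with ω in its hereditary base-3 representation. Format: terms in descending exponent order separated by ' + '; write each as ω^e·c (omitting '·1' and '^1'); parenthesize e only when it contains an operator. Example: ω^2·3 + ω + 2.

G_0=3  [base 2] 2 + 1  →[2↦3]→  3 + 1 = 4  −1 ⇒ G_1=3
G_1=3  [base 3] 3  →[3↦4]→  4 = 4  −1 ⇒ G_2=3

ω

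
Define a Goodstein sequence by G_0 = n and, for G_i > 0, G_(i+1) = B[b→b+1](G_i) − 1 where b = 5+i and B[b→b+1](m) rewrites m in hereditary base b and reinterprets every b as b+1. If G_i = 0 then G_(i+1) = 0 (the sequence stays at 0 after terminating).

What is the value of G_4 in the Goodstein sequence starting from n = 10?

[0] 10 ≡ 2·5 (base 5). Lift 6: 12. −1: 11.
[1] 11 ≡ 6 + 5 (base 6). Lift 7: 12. −1: 11.
[2] 11 ≡ 7 + 4 (base 7). Lift 8: 12. −1: 11.
[3] 11 ≡ 8 + 3 (base 8). Lift 9: 12. −1: 11.
[4] 11 ≡ 9 + 2 (base 9). Lift 10: 12. −1: 11.

11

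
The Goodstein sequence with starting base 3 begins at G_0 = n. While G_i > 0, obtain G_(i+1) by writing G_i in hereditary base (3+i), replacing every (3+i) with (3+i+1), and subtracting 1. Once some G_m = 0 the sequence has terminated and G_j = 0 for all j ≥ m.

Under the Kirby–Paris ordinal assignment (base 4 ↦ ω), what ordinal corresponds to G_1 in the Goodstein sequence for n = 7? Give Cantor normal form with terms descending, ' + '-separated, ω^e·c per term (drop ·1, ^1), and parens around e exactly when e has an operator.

ω·2

base 3: 7 = 2·3 + 1; at 4: 2·4 + 1 = 9; next = 8
base 4: 8 = 2·4; at 5: 2·5 = 10; next = 9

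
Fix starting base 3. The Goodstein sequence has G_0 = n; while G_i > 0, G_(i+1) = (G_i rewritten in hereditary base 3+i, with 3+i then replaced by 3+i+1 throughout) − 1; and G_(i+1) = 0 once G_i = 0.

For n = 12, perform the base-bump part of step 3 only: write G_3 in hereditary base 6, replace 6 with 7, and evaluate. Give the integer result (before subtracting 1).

50

i=0: 12 = 3^2 + 3 (b=3); 3→4: 4^2 + 4 = 20; 20−1 = 19
i=1: 19 = 4^2 + 3 (b=4); 4→5: 5^2 + 3 = 28; 28−1 = 27
i=2: 27 = 5^2 + 2 (b=5); 5→6: 6^2 + 2 = 38; 38−1 = 37
i=3: 37 = 6^2 + 1 (b=6); 6→7: 7^2 + 1 = 50; 50−1 = 49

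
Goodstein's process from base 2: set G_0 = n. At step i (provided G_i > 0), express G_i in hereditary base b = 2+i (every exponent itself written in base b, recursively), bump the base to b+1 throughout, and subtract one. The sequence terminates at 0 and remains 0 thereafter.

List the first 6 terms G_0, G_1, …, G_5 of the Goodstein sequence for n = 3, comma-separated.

3, 3, 3, 2, 1, 0

3 —HB2→ 2 + 1 —bump→ 3 + 1 = 4 —(−1)→ 3
3 —HB3→ 3 —bump→ 4 = 4 —(−1)→ 3
3 —HB4→ 3 —bump→ 3 = 3 —(−1)→ 2
2 —HB5→ 2 —bump→ 2 = 2 —(−1)→ 1
1 —HB6→ 1 —bump→ 1 = 1 —(−1)→ 0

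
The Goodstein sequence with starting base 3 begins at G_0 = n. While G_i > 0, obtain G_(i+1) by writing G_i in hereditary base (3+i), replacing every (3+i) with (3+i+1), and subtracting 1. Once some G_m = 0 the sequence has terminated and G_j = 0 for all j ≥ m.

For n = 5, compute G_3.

step 0: 5 = 3 + 2; sub 4 for 3: 4 + 2; = 6; G_1 = 6−1 = 5
step 1: 5 = 4 + 1; sub 5 for 4: 5 + 1; = 6; G_2 = 6−1 = 5
step 2: 5 = 5; sub 6 for 5: 6; = 6; G_3 = 6−1 = 5
step 3: 5 = 5; sub 7 for 6: 5; = 5; G_4 = 5−1 = 4

5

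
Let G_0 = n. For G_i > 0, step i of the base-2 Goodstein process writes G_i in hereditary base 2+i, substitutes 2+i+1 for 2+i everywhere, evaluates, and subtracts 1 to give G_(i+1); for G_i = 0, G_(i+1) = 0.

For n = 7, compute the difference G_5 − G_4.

776886

step 0: 7 = 2^2 + 2 + 1; sub 3 for 2: 3^3 + 3 + 1; = 31; G_1 = 31−1 = 30
step 1: 30 = 3^3 + 3; sub 4 for 3: 4^4 + 4; = 260; G_2 = 260−1 = 259
step 2: 259 = 4^4 + 3; sub 5 for 4: 5^5 + 3; = 3128; G_3 = 3128−1 = 3127
step 3: 3127 = 5^5 + 2; sub 6 for 5: 6^6 + 2; = 46658; G_4 = 46658−1 = 46657
step 4: 46657 = 6^6 + 1; sub 7 for 6: 7^7 + 1; = 823544; G_5 = 823544−1 = 823543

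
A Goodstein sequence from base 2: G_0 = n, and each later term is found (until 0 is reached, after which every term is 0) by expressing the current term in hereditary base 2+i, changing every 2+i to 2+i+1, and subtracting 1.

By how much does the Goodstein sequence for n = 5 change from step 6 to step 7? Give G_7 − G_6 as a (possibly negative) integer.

G_0 = 5. HB_2(5) = 2^2 + 1. Bump = 28. G_1 = 27.
G_1 = 27. HB_3(27) = 3^3. Bump = 256. G_2 = 255.
G_2 = 255. HB_4(255) = 3·4^3 + 3·4^2 + 3·4 + 3. Bump = 468. G_3 = 467.
G_3 = 467. HB_5(467) = 3·5^3 + 3·5^2 + 3·5 + 2. Bump = 776. G_4 = 775.
G_4 = 775. HB_6(775) = 3·6^3 + 3·6^2 + 3·6 + 1. Bump = 1198. G_5 = 1197.
G_5 = 1197. HB_7(1197) = 3·7^3 + 3·7^2 + 3·7. Bump = 1752. G_6 = 1751.
G_6 = 1751. HB_8(1751) = 3·8^3 + 3·8^2 + 2·8 + 7. Bump = 2455. G_7 = 2454.

703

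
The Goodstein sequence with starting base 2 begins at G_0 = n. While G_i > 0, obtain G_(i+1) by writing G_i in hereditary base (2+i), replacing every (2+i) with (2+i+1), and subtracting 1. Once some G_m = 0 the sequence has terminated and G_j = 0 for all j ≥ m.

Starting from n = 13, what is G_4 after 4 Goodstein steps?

[0] 13 ≡ 2^(2 + 1) + 2^2 + 1 (base 2). Lift 3: 109. −1: 108.
[1] 108 ≡ 3^(3 + 1) + 3^3 (base 3). Lift 4: 1280. −1: 1279.
[2] 1279 ≡ 4^(4 + 1) + 3·4^3 + 3·4^2 + 3·4 + 3 (base 4). Lift 5: 16093. −1: 16092.
[3] 16092 ≡ 5^(5 + 1) + 3·5^3 + 3·5^2 + 3·5 + 2 (base 5). Lift 6: 280712. −1: 280711.
[4] 280711 ≡ 6^(6 + 1) + 3·6^3 + 3·6^2 + 3·6 + 1 (base 6). Lift 7: 5765999. −1: 5765998.

280711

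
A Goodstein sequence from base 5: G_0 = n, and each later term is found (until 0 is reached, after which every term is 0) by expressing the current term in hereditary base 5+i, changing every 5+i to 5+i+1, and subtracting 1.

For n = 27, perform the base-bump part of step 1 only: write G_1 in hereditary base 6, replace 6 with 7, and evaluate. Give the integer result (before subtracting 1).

(0) 27|_5 = 5^2 + 2 ↦ 6^2 + 2|_6 = 38 ⇒ 37
(1) 37|_6 = 6^2 + 1 ↦ 7^2 + 1|_7 = 50 ⇒ 49

50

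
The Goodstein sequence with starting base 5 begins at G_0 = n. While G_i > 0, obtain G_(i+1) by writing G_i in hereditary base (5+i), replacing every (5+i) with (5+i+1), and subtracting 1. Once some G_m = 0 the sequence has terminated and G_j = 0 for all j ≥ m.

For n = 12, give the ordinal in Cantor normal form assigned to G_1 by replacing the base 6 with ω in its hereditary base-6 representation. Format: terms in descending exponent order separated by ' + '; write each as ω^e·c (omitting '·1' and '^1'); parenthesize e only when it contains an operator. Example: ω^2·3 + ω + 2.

G_0 = 12. HB_5(12) = 2·5 + 2. Bump = 14. G_1 = 13.
G_1 = 13. HB_6(13) = 2·6 + 1. Bump = 15. G_2 = 14.

ω·2 + 1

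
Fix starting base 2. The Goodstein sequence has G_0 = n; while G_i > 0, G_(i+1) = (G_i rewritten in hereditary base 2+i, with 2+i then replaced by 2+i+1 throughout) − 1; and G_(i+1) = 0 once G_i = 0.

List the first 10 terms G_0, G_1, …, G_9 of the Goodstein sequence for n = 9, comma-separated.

step 0: 9 = 2^(2 + 1) + 1; sub 3 for 2: 3^(3 + 1) + 1; = 82; G_1 = 82−1 = 81
step 1: 81 = 3^(3 + 1); sub 4 for 3: 4^(4 + 1); = 1024; G_2 = 1024−1 = 1023
step 2: 1023 = 3·4^4 + 3·4^3 + 3·4^2 + 3·4 + 3; sub 5 for 4: 3·5^5 + 3·5^3 + 3·5^2 + 3·5 + 3; = 9843; G_3 = 9843−1 = 9842
step 3: 9842 = 3·5^5 + 3·5^3 + 3·5^2 + 3·5 + 2; sub 6 for 5: 3·6^6 + 3·6^3 + 3·6^2 + 3·6 + 2; = 140744; G_4 = 140744−1 = 140743
step 4: 140743 = 3·6^6 + 3·6^3 + 3·6^2 + 3·6 + 1; sub 7 for 6: 3·7^7 + 3·7^3 + 3·7^2 + 3·7 + 1; = 2471827; G_5 = 2471827−1 = 2471826
step 5: 2471826 = 3·7^7 + 3·7^3 + 3·7^2 + 3·7; sub 8 for 7: 3·8^8 + 3·8^3 + 3·8^2 + 3·8; = 50333400; G_6 = 50333400−1 = 50333399
step 6: 50333399 = 3·8^8 + 3·8^3 + 3·8^2 + 2·8 + 7; sub 9 for 8: 3·9^9 + 3·9^3 + 3·9^2 + 2·9 + 7; = 1162263922; G_7 = 1162263922−1 = 1162263921
step 7: 1162263921 = 3·9^9 + 3·9^3 + 3·9^2 + 2·9 + 6; sub 10 for 9: 3·10^10 + 3·10^3 + 3·10^2 + 2·10 + 6; = 30000003326; G_8 = 30000003326−1 = 30000003325
step 8: 30000003325 = 3·10^10 + 3·10^3 + 3·10^2 + 2·10 + 5; sub 11 for 10: 3·11^11 + 3·11^3 + 3·11^2 + 2·11 + 5; = 855935016216; G_9 = 855935016216−1 = 855935016215

9, 81, 1023, 9842, 140743, 2471826, 50333399, 1162263921, 30000003325, 855935016215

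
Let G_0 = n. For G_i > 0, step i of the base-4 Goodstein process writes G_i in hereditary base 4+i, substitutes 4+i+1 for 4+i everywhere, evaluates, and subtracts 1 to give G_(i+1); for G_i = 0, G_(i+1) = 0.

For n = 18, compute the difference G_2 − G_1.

i=0: 18 = 4^2 + 2 (b=4); 4→5: 5^2 + 2 = 27; 27−1 = 26
i=1: 26 = 5^2 + 1 (b=5); 5→6: 6^2 + 1 = 37; 37−1 = 36

10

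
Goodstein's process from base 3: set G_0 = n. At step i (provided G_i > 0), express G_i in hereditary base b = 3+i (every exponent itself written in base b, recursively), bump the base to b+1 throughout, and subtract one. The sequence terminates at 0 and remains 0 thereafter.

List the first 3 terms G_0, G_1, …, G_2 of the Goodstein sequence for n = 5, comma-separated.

G_0 = 5. HB_3(5) = 3 + 2. Bump = 6. G_1 = 5.
G_1 = 5. HB_4(5) = 4 + 1. Bump = 6. G_2 = 5.

5, 5, 5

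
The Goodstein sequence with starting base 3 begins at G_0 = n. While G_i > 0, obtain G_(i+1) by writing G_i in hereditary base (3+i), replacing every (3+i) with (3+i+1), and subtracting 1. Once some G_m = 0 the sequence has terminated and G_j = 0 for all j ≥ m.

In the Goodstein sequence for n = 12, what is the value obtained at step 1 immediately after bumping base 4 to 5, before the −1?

28

i=0: 12 = 3^2 + 3 (b=3); 3→4: 4^2 + 4 = 20; 20−1 = 19
i=1: 19 = 4^2 + 3 (b=4); 4→5: 5^2 + 3 = 28; 28−1 = 27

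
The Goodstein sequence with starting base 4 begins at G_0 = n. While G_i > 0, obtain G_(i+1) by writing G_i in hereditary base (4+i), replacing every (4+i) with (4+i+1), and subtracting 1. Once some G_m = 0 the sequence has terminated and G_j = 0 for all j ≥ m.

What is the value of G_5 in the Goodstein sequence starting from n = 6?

4

[0] 6 ≡ 4 + 2 (base 4). Lift 5: 7. −1: 6.
[1] 6 ≡ 5 + 1 (base 5). Lift 6: 7. −1: 6.
[2] 6 ≡ 6 (base 6). Lift 7: 7. −1: 6.
[3] 6 ≡ 6 (base 7). Lift 8: 6. −1: 5.
[4] 5 ≡ 5 (base 8). Lift 9: 5. −1: 4.
[5] 4 ≡ 4 (base 9). Lift 10: 4. −1: 3.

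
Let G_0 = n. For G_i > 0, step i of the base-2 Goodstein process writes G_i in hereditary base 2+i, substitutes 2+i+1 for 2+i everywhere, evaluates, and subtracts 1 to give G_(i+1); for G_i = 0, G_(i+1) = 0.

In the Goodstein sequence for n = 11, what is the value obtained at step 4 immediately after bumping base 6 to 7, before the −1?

base 2: 11 = 2^(2 + 1) + 2 + 1; at 3: 3^(3 + 1) + 3 + 1 = 85; next = 84
base 3: 84 = 3^(3 + 1) + 3; at 4: 4^(4 + 1) + 4 = 1028; next = 1027
base 4: 1027 = 4^(4 + 1) + 3; at 5: 5^(5 + 1) + 3 = 15628; next = 15627
base 5: 15627 = 5^(5 + 1) + 2; at 6: 6^(6 + 1) + 2 = 279938; next = 279937
base 6: 279937 = 6^(6 + 1) + 1; at 7: 7^(7 + 1) + 1 = 5764802; next = 5764801

5764802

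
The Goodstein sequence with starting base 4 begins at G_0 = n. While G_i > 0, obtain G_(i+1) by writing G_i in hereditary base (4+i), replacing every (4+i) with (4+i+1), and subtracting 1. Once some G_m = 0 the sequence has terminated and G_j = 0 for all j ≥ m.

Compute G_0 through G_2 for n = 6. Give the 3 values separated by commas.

6, 6, 6

6 —HB4→ 4 + 2 —bump→ 5 + 2 = 7 —(−1)→ 6
6 —HB5→ 5 + 1 —bump→ 6 + 1 = 7 —(−1)→ 6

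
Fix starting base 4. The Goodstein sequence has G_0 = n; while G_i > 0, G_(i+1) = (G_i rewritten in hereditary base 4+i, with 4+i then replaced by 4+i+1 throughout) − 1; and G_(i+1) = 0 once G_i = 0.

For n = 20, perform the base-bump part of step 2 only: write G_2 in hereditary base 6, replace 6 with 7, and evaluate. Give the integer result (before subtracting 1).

52

step 0: 20 = 4^2 + 4; sub 5 for 4: 5^2 + 5; = 30; G_1 = 30−1 = 29
step 1: 29 = 5^2 + 4; sub 6 for 5: 6^2 + 4; = 40; G_2 = 40−1 = 39
step 2: 39 = 6^2 + 3; sub 7 for 6: 7^2 + 3; = 52; G_3 = 52−1 = 51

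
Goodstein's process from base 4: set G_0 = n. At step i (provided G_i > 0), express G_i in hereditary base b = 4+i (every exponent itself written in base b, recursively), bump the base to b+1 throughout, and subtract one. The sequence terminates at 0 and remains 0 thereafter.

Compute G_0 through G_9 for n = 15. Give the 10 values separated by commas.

15 —HB4→ 3·4 + 3 —bump→ 3·5 + 3 = 18 —(−1)→ 17
17 —HB5→ 3·5 + 2 —bump→ 3·6 + 2 = 20 —(−1)→ 19
19 —HB6→ 3·6 + 1 —bump→ 3·7 + 1 = 22 —(−1)→ 21
21 —HB7→ 3·7 —bump→ 3·8 = 24 —(−1)→ 23
23 —HB8→ 2·8 + 7 —bump→ 2·9 + 7 = 25 —(−1)→ 24
24 —HB9→ 2·9 + 6 —bump→ 2·10 + 6 = 26 —(−1)→ 25
25 —HB10→ 2·10 + 5 —bump→ 2·11 + 5 = 27 —(−1)→ 26
26 —HB11→ 2·11 + 4 —bump→ 2·12 + 4 = 28 —(−1)→ 27
27 —HB12→ 2·12 + 3 —bump→ 2·13 + 3 = 29 —(−1)→ 28

15, 17, 19, 21, 23, 24, 25, 26, 27, 28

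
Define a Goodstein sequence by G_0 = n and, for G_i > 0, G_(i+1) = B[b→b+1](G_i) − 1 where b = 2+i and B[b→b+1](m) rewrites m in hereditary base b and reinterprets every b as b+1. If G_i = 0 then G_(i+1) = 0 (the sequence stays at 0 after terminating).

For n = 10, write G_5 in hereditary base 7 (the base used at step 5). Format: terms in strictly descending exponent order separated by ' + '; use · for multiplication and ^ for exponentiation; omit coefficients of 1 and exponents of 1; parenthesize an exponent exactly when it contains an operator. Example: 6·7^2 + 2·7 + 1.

5·7^7 + 5·7^5 + 5·7^4 + 5·7^3 + 5·7^2 + 5·7 + 4

step 0: 10 = 2^(2 + 1) + 2; sub 3 for 2: 3^(3 + 1) + 3; = 84; G_1 = 84−1 = 83
step 1: 83 = 3^(3 + 1) + 2; sub 4 for 3: 4^(4 + 1) + 2; = 1026; G_2 = 1026−1 = 1025
step 2: 1025 = 4^(4 + 1) + 1; sub 5 for 4: 5^(5 + 1) + 1; = 15626; G_3 = 15626−1 = 15625
step 3: 15625 = 5^(5 + 1); sub 6 for 5: 6^(6 + 1); = 279936; G_4 = 279936−1 = 279935
step 4: 279935 = 5·6^6 + 5·6^5 + 5·6^4 + 5·6^3 + 5·6^2 + 5·6 + 5; sub 7 for 6: 5·7^7 + 5·7^5 + 5·7^4 + 5·7^3 + 5·7^2 + 5·7 + 5; = 4215755; G_5 = 4215755−1 = 4215754
step 5: 4215754 = 5·7^7 + 5·7^5 + 5·7^4 + 5·7^3 + 5·7^2 + 5·7 + 4; sub 8 for 7: 5·8^8 + 5·8^5 + 5·8^4 + 5·8^3 + 5·8^2 + 5·8 + 4; = 84073324; G_6 = 84073324−1 = 84073323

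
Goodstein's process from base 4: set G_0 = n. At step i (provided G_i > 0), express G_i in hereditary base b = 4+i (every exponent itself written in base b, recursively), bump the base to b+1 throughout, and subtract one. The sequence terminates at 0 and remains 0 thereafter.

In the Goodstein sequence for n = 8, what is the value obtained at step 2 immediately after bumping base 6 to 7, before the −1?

10

base 4: 8 = 2·4; at 5: 2·5 = 10; next = 9
base 5: 9 = 5 + 4; at 6: 6 + 4 = 10; next = 9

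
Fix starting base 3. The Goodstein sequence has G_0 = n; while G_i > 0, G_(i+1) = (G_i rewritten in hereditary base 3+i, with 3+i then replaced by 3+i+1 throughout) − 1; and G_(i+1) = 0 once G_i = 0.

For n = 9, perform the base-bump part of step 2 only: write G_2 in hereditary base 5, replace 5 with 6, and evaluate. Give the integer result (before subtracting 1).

20

base 3: 9 = 3^2; at 4: 4^2 = 16; next = 15
base 4: 15 = 3·4 + 3; at 5: 3·5 + 3 = 18; next = 17
base 5: 17 = 3·5 + 2; at 6: 3·6 + 2 = 20; next = 19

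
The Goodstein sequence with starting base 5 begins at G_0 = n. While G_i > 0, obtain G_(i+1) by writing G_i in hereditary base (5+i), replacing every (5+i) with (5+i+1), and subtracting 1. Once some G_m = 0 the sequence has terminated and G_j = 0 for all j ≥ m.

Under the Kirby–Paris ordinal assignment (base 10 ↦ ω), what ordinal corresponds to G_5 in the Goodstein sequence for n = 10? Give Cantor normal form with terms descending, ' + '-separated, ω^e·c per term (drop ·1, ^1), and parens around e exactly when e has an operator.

ω + 1

step 0: 10 = 2·5; sub 6 for 5: 2·6; = 12; G_1 = 12−1 = 11
step 1: 11 = 6 + 5; sub 7 for 6: 7 + 5; = 12; G_2 = 12−1 = 11
step 2: 11 = 7 + 4; sub 8 for 7: 8 + 4; = 12; G_3 = 12−1 = 11
step 3: 11 = 8 + 3; sub 9 for 8: 9 + 3; = 12; G_4 = 12−1 = 11
step 4: 11 = 9 + 2; sub 10 for 9: 10 + 2; = 12; G_5 = 12−1 = 11
step 5: 11 = 10 + 1; sub 11 for 10: 11 + 1; = 12; G_6 = 12−1 = 11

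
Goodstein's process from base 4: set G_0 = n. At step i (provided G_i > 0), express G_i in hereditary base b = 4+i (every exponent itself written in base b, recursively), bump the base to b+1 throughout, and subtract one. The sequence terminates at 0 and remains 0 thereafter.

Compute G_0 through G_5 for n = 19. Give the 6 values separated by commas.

step 0: 19 = 4^2 + 3; sub 5 for 4: 5^2 + 3; = 28; G_1 = 28−1 = 27
step 1: 27 = 5^2 + 2; sub 6 for 5: 6^2 + 2; = 38; G_2 = 38−1 = 37
step 2: 37 = 6^2 + 1; sub 7 for 6: 7^2 + 1; = 50; G_3 = 50−1 = 49
step 3: 49 = 7^2; sub 8 for 7: 8^2; = 64; G_4 = 64−1 = 63
step 4: 63 = 7·8 + 7; sub 9 for 8: 7·9 + 7; = 70; G_5 = 70−1 = 69

19, 27, 37, 49, 63, 69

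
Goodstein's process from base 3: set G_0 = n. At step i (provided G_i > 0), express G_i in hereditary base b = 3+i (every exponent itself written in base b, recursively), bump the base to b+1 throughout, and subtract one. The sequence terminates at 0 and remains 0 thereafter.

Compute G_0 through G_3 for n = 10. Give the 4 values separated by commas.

G_0=10  [base 3] 3^2 + 1  →[3↦4]→  4^2 + 1 = 17  −1 ⇒ G_1=16
G_1=16  [base 4] 4^2  →[4↦5]→  5^2 = 25  −1 ⇒ G_2=24
G_2=24  [base 5] 4·5 + 4  →[5↦6]→  4·6 + 4 = 28  −1 ⇒ G_3=27

10, 16, 24, 27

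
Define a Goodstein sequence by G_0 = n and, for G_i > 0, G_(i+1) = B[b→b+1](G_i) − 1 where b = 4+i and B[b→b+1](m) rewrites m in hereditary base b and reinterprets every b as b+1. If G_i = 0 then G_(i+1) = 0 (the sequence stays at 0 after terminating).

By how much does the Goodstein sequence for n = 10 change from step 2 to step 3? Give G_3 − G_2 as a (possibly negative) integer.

G_0 = 10. HB_4(10) = 2·4 + 2. Bump = 12. G_1 = 11.
G_1 = 11. HB_5(11) = 2·5 + 1. Bump = 13. G_2 = 12.
G_2 = 12. HB_6(12) = 2·6. Bump = 14. G_3 = 13.

1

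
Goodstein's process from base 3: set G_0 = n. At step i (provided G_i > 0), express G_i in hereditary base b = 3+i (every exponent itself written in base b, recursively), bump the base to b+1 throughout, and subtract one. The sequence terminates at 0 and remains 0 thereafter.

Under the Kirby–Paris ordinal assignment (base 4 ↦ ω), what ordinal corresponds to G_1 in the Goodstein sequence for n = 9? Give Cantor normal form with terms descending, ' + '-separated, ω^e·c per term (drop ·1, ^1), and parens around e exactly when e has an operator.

ω·3 + 3

G_0 = 9. HB_3(9) = 3^2. Bump = 16. G_1 = 15.
G_1 = 15. HB_4(15) = 3·4 + 3. Bump = 18. G_2 = 17.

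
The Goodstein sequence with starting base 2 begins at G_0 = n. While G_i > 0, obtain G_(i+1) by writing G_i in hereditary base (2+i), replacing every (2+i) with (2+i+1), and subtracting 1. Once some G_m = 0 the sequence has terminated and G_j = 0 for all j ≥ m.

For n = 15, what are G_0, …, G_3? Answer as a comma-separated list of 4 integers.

15 —HB2→ 2^(2 + 1) + 2^2 + 2 + 1 —bump→ 3^(3 + 1) + 3^3 + 3 + 1 = 112 —(−1)→ 111
111 —HB3→ 3^(3 + 1) + 3^3 + 3 —bump→ 4^(4 + 1) + 4^4 + 4 = 1284 —(−1)→ 1283
1283 —HB4→ 4^(4 + 1) + 4^4 + 3 —bump→ 5^(5 + 1) + 5^5 + 3 = 18753 —(−1)→ 18752

15, 111, 1283, 18752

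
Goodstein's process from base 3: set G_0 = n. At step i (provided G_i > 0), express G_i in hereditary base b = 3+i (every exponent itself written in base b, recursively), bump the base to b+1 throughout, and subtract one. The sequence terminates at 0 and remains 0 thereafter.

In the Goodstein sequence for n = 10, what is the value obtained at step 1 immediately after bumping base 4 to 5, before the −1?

25

step 0: 10 = 3^2 + 1; sub 4 for 3: 4^2 + 1; = 17; G_1 = 17−1 = 16
step 1: 16 = 4^2; sub 5 for 4: 5^2; = 25; G_2 = 25−1 = 24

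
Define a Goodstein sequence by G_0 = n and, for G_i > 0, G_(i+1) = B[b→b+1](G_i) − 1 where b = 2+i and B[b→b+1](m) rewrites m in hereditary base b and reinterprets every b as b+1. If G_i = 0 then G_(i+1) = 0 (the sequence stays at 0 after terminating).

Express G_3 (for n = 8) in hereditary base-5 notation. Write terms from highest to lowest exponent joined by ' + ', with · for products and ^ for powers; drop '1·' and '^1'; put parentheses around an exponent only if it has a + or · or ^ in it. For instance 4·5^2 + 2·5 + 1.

2·5^5 + 2·5^2 + 2·5

[0] 8 ≡ 2^(2 + 1) (base 2). Lift 3: 81. −1: 80.
[1] 80 ≡ 2·3^3 + 2·3^2 + 2·3 + 2 (base 3). Lift 4: 554. −1: 553.
[2] 553 ≡ 2·4^4 + 2·4^2 + 2·4 + 1 (base 4). Lift 5: 6311. −1: 6310.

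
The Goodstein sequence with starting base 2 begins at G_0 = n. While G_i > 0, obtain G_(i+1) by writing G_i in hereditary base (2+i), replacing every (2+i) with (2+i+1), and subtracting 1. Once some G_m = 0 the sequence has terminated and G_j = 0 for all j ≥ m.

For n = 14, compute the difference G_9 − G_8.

3038428706945

14 —HB2→ 2^(2 + 1) + 2^2 + 2 —bump→ 3^(3 + 1) + 3^3 + 3 = 111 —(−1)→ 110
110 —HB3→ 3^(3 + 1) + 3^3 + 2 —bump→ 4^(4 + 1) + 4^4 + 2 = 1282 —(−1)→ 1281
1281 —HB4→ 4^(4 + 1) + 4^4 + 1 —bump→ 5^(5 + 1) + 5^5 + 1 = 18751 —(−1)→ 18750
18750 —HB5→ 5^(5 + 1) + 5^5 —bump→ 6^(6 + 1) + 6^6 = 326592 —(−1)→ 326591
326591 —HB6→ 6^(6 + 1) + 5·6^5 + 5·6^4 + 5·6^3 + 5·6^2 + 5·6 + 5 —bump→ 7^(7 + 1) + 5·7^5 + 5·7^4 + 5·7^3 + 5·7^2 + 5·7 + 5 = 5862841 —(−1)→ 5862840
5862840 —HB7→ 7^(7 + 1) + 5·7^5 + 5·7^4 + 5·7^3 + 5·7^2 + 5·7 + 4 —bump→ 8^(8 + 1) + 5·8^5 + 5·8^4 + 5·8^3 + 5·8^2 + 5·8 + 4 = 134404972 —(−1)→ 134404971
134404971 —HB8→ 8^(8 + 1) + 5·8^5 + 5·8^4 + 5·8^3 + 5·8^2 + 5·8 + 3 —bump→ 9^(9 + 1) + 5·9^5 + 5·9^4 + 5·9^3 + 5·9^2 + 5·9 + 3 = 3487116549 —(−1)→ 3487116548
3487116548 —HB9→ 9^(9 + 1) + 5·9^5 + 5·9^4 + 5·9^3 + 5·9^2 + 5·9 + 2 —bump→ 10^(10 + 1) + 5·10^5 + 5·10^4 + 5·10^3 + 5·10^2 + 5·10 + 2 = 100000555552 —(−1)→ 100000555551
100000555551 —HB10→ 10^(10 + 1) + 5·10^5 + 5·10^4 + 5·10^3 + 5·10^2 + 5·10 + 1 —bump→ 11^(11 + 1) + 5·11^5 + 5·11^4 + 5·11^3 + 5·11^2 + 5·11 + 1 = 3138429262497 —(−1)→ 3138429262496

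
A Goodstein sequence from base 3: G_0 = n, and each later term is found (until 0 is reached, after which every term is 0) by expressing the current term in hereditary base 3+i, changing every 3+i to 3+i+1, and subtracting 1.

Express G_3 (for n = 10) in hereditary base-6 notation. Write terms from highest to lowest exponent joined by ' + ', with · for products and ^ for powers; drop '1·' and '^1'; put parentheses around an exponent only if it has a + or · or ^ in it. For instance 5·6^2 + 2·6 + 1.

4·6 + 3

[0] 10 ≡ 3^2 + 1 (base 3). Lift 4: 17. −1: 16.
[1] 16 ≡ 4^2 (base 4). Lift 5: 25. −1: 24.
[2] 24 ≡ 4·5 + 4 (base 5). Lift 6: 28. −1: 27.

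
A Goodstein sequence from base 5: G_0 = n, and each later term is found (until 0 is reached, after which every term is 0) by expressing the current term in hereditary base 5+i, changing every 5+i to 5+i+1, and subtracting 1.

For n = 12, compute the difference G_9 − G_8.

[0] 12 ≡ 2·5 + 2 (base 5). Lift 6: 14. −1: 13.
[1] 13 ≡ 2·6 + 1 (base 6). Lift 7: 15. −1: 14.
[2] 14 ≡ 2·7 (base 7). Lift 8: 16. −1: 15.
[3] 15 ≡ 8 + 7 (base 8). Lift 9: 16. −1: 15.
[4] 15 ≡ 9 + 6 (base 9). Lift 10: 16. −1: 15.
[5] 15 ≡ 10 + 5 (base 10). Lift 11: 16. −1: 15.
[6] 15 ≡ 11 + 4 (base 11). Lift 12: 16. −1: 15.
[7] 15 ≡ 12 + 3 (base 12). Lift 13: 16. −1: 15.
[8] 15 ≡ 13 + 2 (base 13). Lift 14: 16. −1: 15.

0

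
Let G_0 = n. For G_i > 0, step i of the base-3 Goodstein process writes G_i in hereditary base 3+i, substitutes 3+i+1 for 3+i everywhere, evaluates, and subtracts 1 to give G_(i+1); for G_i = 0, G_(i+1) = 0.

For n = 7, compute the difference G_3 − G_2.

0

base 3: 7 = 2·3 + 1; at 4: 2·4 + 1 = 9; next = 8
base 4: 8 = 2·4; at 5: 2·5 = 10; next = 9
base 5: 9 = 5 + 4; at 6: 6 + 4 = 10; next = 9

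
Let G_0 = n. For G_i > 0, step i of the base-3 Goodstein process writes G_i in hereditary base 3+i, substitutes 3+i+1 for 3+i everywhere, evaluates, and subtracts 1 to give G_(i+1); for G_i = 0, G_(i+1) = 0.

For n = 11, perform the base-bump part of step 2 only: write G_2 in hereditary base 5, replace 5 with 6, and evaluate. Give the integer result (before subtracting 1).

[0] 11 ≡ 3^2 + 2 (base 3). Lift 4: 18. −1: 17.
[1] 17 ≡ 4^2 + 1 (base 4). Lift 5: 26. −1: 25.
[2] 25 ≡ 5^2 (base 5). Lift 6: 36. −1: 35.

36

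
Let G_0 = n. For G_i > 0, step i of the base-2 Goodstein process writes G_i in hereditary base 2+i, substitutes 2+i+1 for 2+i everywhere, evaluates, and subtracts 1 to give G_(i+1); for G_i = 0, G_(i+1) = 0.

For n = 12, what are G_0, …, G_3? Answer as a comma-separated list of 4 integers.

G_0 = 12. HB_2(12) = 2^(2 + 1) + 2^2. Bump = 108. G_1 = 107.
G_1 = 107. HB_3(107) = 3^(3 + 1) + 2·3^2 + 2·3 + 2. Bump = 1066. G_2 = 1065.
G_2 = 1065. HB_4(1065) = 4^(4 + 1) + 2·4^2 + 2·4 + 1. Bump = 15686. G_3 = 15685.

12, 107, 1065, 15685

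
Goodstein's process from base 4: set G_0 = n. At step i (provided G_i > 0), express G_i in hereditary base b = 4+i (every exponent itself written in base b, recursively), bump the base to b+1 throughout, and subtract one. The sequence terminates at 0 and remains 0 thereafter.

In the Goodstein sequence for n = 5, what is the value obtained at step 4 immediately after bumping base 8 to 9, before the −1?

G_0=5  [base 4] 4 + 1  →[4↦5]→  5 + 1 = 6  −1 ⇒ G_1=5
G_1=5  [base 5] 5  →[5↦6]→  6 = 6  −1 ⇒ G_2=5
G_2=5  [base 6] 5  →[6↦7]→  5 = 5  −1 ⇒ G_3=4
G_3=4  [base 7] 4  →[7↦8]→  4 = 4  −1 ⇒ G_4=3
G_4=3  [base 8] 3  →[8↦9]→  3 = 3  −1 ⇒ G_5=2

3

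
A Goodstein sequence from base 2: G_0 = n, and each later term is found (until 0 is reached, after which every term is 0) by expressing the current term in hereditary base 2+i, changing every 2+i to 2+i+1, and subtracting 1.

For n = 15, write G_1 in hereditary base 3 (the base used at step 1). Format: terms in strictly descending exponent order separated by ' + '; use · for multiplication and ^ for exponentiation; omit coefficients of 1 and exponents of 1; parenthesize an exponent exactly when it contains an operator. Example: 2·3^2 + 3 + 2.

G_0=15  [base 2] 2^(2 + 1) + 2^2 + 2 + 1  →[2↦3]→  3^(3 + 1) + 3^3 + 3 + 1 = 112  −1 ⇒ G_1=111
G_1=111  [base 3] 3^(3 + 1) + 3^3 + 3  →[3↦4]→  4^(4 + 1) + 4^4 + 4 = 1284  −1 ⇒ G_2=1283

3^(3 + 1) + 3^3 + 3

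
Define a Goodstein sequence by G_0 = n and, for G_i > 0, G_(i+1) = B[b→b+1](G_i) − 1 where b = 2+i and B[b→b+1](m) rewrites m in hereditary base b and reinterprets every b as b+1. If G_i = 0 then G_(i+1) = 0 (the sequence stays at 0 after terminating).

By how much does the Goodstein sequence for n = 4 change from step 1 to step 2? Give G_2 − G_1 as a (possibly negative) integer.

15

(0) 4|_2 = 2^2 ↦ 3^3|_3 = 27 ⇒ 26
(1) 26|_3 = 2·3^2 + 2·3 + 2 ↦ 2·4^2 + 2·4 + 2|_4 = 42 ⇒ 41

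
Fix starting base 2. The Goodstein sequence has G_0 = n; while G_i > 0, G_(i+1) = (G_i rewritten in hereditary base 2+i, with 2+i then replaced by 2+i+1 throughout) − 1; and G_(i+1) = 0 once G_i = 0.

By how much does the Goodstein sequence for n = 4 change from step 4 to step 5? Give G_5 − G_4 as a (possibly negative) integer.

step 0: 4 = 2^2; sub 3 for 2: 3^3; = 27; G_1 = 27−1 = 26
step 1: 26 = 2·3^2 + 2·3 + 2; sub 4 for 3: 2·4^2 + 2·4 + 2; = 42; G_2 = 42−1 = 41
step 2: 41 = 2·4^2 + 2·4 + 1; sub 5 for 4: 2·5^2 + 2·5 + 1; = 61; G_3 = 61−1 = 60
step 3: 60 = 2·5^2 + 2·5; sub 6 for 5: 2·6^2 + 2·6; = 84; G_4 = 84−1 = 83
step 4: 83 = 2·6^2 + 6 + 5; sub 7 for 6: 2·7^2 + 7 + 5; = 110; G_5 = 110−1 = 109

26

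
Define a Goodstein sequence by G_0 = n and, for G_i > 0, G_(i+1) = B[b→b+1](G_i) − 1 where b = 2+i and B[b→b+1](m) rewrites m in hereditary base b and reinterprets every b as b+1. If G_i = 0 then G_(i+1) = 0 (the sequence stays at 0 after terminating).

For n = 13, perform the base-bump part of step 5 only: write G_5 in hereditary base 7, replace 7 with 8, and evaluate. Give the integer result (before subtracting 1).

134219480

G_0 = 13. HB_2(13) = 2^(2 + 1) + 2^2 + 1. Bump = 109. G_1 = 108.
G_1 = 108. HB_3(108) = 3^(3 + 1) + 3^3. Bump = 1280. G_2 = 1279.
G_2 = 1279. HB_4(1279) = 4^(4 + 1) + 3·4^3 + 3·4^2 + 3·4 + 3. Bump = 16093. G_3 = 16092.
G_3 = 16092. HB_5(16092) = 5^(5 + 1) + 3·5^3 + 3·5^2 + 3·5 + 2. Bump = 280712. G_4 = 280711.
G_4 = 280711. HB_6(280711) = 6^(6 + 1) + 3·6^3 + 3·6^2 + 3·6 + 1. Bump = 5765999. G_5 = 5765998.
G_5 = 5765998. HB_7(5765998) = 7^(7 + 1) + 3·7^3 + 3·7^2 + 3·7. Bump = 134219480. G_6 = 134219479.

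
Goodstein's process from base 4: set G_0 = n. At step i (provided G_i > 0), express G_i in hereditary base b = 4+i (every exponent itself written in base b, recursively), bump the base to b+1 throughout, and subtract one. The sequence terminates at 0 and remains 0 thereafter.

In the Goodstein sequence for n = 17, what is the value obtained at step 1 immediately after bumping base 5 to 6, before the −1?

36

step 0: 17 = 4^2 + 1; sub 5 for 4: 5^2 + 1; = 26; G_1 = 26−1 = 25
step 1: 25 = 5^2; sub 6 for 5: 6^2; = 36; G_2 = 36−1 = 35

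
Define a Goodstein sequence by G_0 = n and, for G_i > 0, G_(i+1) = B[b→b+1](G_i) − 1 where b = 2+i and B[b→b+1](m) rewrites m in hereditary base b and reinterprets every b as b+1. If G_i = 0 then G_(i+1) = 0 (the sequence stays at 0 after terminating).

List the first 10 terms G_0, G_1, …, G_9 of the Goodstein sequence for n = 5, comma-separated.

(0) 5|_2 = 2^2 + 1 ↦ 3^3 + 1|_3 = 28 ⇒ 27
(1) 27|_3 = 3^3 ↦ 4^4|_4 = 256 ⇒ 255
(2) 255|_4 = 3·4^3 + 3·4^2 + 3·4 + 3 ↦ 3·5^3 + 3·5^2 + 3·5 + 3|_5 = 468 ⇒ 467
(3) 467|_5 = 3·5^3 + 3·5^2 + 3·5 + 2 ↦ 3·6^3 + 3·6^2 + 3·6 + 2|_6 = 776 ⇒ 775
(4) 775|_6 = 3·6^3 + 3·6^2 + 3·6 + 1 ↦ 3·7^3 + 3·7^2 + 3·7 + 1|_7 = 1198 ⇒ 1197
(5) 1197|_7 = 3·7^3 + 3·7^2 + 3·7 ↦ 3·8^3 + 3·8^2 + 3·8|_8 = 1752 ⇒ 1751
(6) 1751|_8 = 3·8^3 + 3·8^2 + 2·8 + 7 ↦ 3·9^3 + 3·9^2 + 2·9 + 7|_9 = 2455 ⇒ 2454
(7) 2454|_9 = 3·9^3 + 3·9^2 + 2·9 + 6 ↦ 3·10^3 + 3·10^2 + 2·10 + 6|_10 = 3326 ⇒ 3325
(8) 3325|_10 = 3·10^3 + 3·10^2 + 2·10 + 5 ↦ 3·11^3 + 3·11^2 + 2·11 + 5|_11 = 4383 ⇒ 4382

5, 27, 255, 467, 775, 1197, 1751, 2454, 3325, 4382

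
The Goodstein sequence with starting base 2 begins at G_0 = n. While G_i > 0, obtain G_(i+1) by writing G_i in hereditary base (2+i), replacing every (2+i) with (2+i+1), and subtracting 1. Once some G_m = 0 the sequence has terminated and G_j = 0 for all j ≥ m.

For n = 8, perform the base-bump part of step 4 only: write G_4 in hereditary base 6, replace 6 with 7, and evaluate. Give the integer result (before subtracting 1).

G_0=8  [base 2] 2^(2 + 1)  →[2↦3]→  3^(3 + 1) = 81  −1 ⇒ G_1=80
G_1=80  [base 3] 2·3^3 + 2·3^2 + 2·3 + 2  →[3↦4]→  2·4^4 + 2·4^2 + 2·4 + 2 = 554  −1 ⇒ G_2=553
G_2=553  [base 4] 2·4^4 + 2·4^2 + 2·4 + 1  →[4↦5]→  2·5^5 + 2·5^2 + 2·5 + 1 = 6311  −1 ⇒ G_3=6310
G_3=6310  [base 5] 2·5^5 + 2·5^2 + 2·5  →[5↦6]→  2·6^6 + 2·6^2 + 2·6 = 93396  −1 ⇒ G_4=93395

1647196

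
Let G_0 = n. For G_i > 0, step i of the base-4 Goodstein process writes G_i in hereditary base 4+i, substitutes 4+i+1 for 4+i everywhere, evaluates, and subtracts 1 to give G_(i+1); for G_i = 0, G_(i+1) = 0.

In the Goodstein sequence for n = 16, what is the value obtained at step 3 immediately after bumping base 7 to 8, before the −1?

34

step 0: 16 = 4^2; sub 5 for 4: 5^2; = 25; G_1 = 25−1 = 24
step 1: 24 = 4·5 + 4; sub 6 for 5: 4·6 + 4; = 28; G_2 = 28−1 = 27
step 2: 27 = 4·6 + 3; sub 7 for 6: 4·7 + 3; = 31; G_3 = 31−1 = 30
step 3: 30 = 4·7 + 2; sub 8 for 7: 4·8 + 2; = 34; G_4 = 34−1 = 33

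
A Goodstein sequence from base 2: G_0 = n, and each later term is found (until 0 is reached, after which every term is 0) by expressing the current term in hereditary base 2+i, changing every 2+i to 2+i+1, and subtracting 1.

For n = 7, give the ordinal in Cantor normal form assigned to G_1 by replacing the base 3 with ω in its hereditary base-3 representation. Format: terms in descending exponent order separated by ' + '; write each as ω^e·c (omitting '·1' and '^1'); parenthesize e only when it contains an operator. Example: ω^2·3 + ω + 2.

G_0=7  [base 2] 2^2 + 2 + 1  →[2↦3]→  3^3 + 3 + 1 = 31  −1 ⇒ G_1=30
G_1=30  [base 3] 3^3 + 3  →[3↦4]→  4^4 + 4 = 260  −1 ⇒ G_2=259

ω^ω + ω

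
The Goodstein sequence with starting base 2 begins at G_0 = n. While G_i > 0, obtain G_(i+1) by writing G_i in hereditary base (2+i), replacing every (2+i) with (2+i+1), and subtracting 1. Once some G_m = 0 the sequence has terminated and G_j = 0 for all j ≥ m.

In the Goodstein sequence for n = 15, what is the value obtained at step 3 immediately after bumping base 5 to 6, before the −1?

i=0: 15 = 2^(2 + 1) + 2^2 + 2 + 1 (b=2); 2→3: 3^(3 + 1) + 3^3 + 3 + 1 = 112; 112−1 = 111
i=1: 111 = 3^(3 + 1) + 3^3 + 3 (b=3); 3→4: 4^(4 + 1) + 4^4 + 4 = 1284; 1284−1 = 1283
i=2: 1283 = 4^(4 + 1) + 4^4 + 3 (b=4); 4→5: 5^(5 + 1) + 5^5 + 3 = 18753; 18753−1 = 18752

326594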